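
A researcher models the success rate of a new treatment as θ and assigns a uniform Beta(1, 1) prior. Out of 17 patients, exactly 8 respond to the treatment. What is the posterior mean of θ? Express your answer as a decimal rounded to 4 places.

Posterior mean ≈ 0.4737

The binomial likelihood is conjugate to the Beta prior: with 8 successes and 9 failures, the posterior is Beta(1+8, 1+9) = Beta(9, 10).
E[θ | data] = 9/(9+10) = 0.4737.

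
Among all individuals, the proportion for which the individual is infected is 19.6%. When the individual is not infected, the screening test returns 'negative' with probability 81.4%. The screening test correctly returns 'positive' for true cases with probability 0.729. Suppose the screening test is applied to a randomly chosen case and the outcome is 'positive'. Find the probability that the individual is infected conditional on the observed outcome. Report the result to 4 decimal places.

P(H | E) ≈ 0.4886

Let H be the event that the individual is infected. P(H) = 0.196, so P(¬H) = 0.804. With E the 'positive' result, P(E|H) = 0.729 and P(E|¬H) = 0.186.
P(E) = 0.729·0.196 + 0.186·0.804 = 0.14288 + 0.14954 = 0.29243.
By Bayes' theorem, P(H|E) = 0.14288 / 0.29243 = 0.4886.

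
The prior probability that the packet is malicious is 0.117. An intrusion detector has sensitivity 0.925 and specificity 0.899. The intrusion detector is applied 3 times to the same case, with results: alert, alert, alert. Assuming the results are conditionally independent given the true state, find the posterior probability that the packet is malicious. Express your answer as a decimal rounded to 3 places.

With H the event that the packet is malicious, the joint likelihood of the observed sequence is P(data|H) = 0.925·0.925·0.925 = 0.79145 and P(data|¬H) = 0.101·0.101·0.101 = 0.0010303.
Bayes: P(H|data) = 0.117·0.79145 / (0.117·0.79145 + 0.883·0.0010303) = 0.092600/0.093510 = 0.9903.

Posterior P(H) ≈ 0.990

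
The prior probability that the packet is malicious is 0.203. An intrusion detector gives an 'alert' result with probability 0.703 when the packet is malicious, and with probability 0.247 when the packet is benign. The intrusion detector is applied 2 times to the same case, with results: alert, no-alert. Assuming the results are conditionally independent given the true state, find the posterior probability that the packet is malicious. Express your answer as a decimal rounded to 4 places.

Let H be the event that the packet is malicious; start with P(H) = 0.203. P('alert'|H) = 0.703, P('alert'|¬H) = 0.247.
Update on result 1 ('alert'): P(H) ← 0.703·0.2030 / (0.703·0.2030 + 0.247·0.7970) = 0.14271/0.33957 = 0.4203.
Update on result 2 ('no-alert'): P(H) ← 0.297·0.4203 / (0.297·0.4203 + 0.753·0.5797) = 0.12482/0.56136 = 0.2224.

Posterior P(H) ≈ 0.2224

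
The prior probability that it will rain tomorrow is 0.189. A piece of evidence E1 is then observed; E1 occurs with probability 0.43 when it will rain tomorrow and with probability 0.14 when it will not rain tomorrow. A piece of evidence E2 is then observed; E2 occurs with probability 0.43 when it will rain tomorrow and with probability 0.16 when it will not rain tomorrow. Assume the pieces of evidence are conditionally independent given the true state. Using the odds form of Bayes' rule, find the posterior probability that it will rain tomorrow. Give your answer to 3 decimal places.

Posterior probability ≈ 0.658

Prior odds = 0.189/(1−0.189) = 0.23305. In log-odds, ln(0.23305) = -1.4565.
Add log likelihood ratios: ln(3.0714) + ln(2.6875) = 2.1108.
Posterior log-odds = 0.65423, so posterior odds = exp(0.65423) = 1.9237. Converting, P(H|E) = 1.9237/2.9237 = 0.658.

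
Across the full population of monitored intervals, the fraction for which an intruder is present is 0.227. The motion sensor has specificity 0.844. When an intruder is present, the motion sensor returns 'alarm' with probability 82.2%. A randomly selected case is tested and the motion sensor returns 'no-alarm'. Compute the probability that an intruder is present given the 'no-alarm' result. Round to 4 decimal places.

P(H | E) ≈ 0.0583

Let H be the event that an intruder is present. P(H) = 0.227, so P(¬H) = 0.773. With E the 'no-alarm' result, P(E|H) = 0.178 and P(E|¬H) = 0.844.
P(E) = 0.178·0.227 + 0.844·0.773 = 0.040406 + 0.65241 = 0.69282.
By Bayes' theorem, P(H|E) = 0.040406 / 0.69282 = 0.0583.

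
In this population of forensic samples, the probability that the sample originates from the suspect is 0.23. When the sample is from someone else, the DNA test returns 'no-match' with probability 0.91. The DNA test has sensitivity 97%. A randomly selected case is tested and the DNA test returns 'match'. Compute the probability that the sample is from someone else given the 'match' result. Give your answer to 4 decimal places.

Let H be the event that the sample originates from the suspect. P(H) = 0.23, so P(¬H) = 0.77. With E the 'match' result, P(E|H) = 0.97 and P(E|¬H) = 0.09.
P(E) = 0.97·0.23 + 0.09·0.77 = 0.22310 + 0.069300 = 0.29240.
By Bayes' theorem, P(H|E) = 0.22310 / 0.29240 = 0.7630. Hence P(¬H|E) = 1 − 0.7630 = 0.2370.

P(¬H | E) ≈ 0.2370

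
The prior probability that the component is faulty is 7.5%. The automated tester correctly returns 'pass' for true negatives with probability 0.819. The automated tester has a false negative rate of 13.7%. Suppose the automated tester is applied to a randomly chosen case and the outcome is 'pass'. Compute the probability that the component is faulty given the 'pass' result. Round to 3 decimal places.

P(H | E) ≈ 0.013

Let H be the event that the component is faulty. P(H) = 0.075, so P(¬H) = 0.925. With E the 'pass' result, P(E|H) = 0.137 and P(E|¬H) = 0.819.
P(E) = 0.137·0.075 + 0.819·0.925 = 0.010275 + 0.75757 = 0.76785.
By Bayes' theorem, P(H|E) = 0.010275 / 0.76785 = 0.013.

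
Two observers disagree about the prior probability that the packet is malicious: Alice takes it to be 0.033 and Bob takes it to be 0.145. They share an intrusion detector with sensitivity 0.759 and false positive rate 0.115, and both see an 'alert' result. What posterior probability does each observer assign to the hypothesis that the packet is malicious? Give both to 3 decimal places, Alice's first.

Alice: 0.184; Bob: 0.528

The likelihood ratio for an 'alert' result is 0.759/0.115 = 6.6000.
Alice: prior odds 0.033/0.967 = 0.034126; posterior odds 0.22523; posterior probability 0.184.
Bob: prior odds 0.145/0.855 = 0.16959; posterior odds 1.1193; posterior probability 0.528.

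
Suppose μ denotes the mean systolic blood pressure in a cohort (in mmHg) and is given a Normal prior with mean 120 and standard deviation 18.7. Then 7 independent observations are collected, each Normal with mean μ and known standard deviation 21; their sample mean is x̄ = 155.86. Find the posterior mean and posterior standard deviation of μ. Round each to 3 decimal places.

With known σ, the Normal prior is conjugate. Weight on the data is w = (n/σ²)/(n/σ² + 1/τ₀²) = 0.0158730/(0.0158730+0.00285968) = 0.84734.
Posterior mean = w·x̄ + (1−w)·μ₀ = 0.84734·155.86 + 0.15266·120 = 150.386. Posterior variance = 1/(0.0158730+0.00285968) = 53.3826, so SD = 7.306.

Posterior mean ≈ 150.386; posterior SD ≈ 7.306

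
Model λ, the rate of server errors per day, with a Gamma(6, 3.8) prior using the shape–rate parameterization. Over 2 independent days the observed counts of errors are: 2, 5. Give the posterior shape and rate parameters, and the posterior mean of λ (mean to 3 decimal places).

Posterior: Gamma(shape=13, rate=5.8); mean ≈ 2.241

Total count ∑xᵢ = 7 over n = 2 days.
Gamma is conjugate to the Poisson likelihood: posterior is Gamma(shape = 6+7 = 13, rate = 3.8+2 = 5.8).
Posterior mean = shape/rate = 13/5.8 = 2.241.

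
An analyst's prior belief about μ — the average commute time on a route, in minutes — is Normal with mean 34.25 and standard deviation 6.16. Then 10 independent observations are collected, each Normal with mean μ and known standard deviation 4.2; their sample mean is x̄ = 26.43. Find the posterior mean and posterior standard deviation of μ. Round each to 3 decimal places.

With known σ, the Normal prior is conjugate. Weight on the data is w = (n/σ²)/(n/σ² + 1/τ₀²) = 0.566893/(0.566893+0.0263535) = 0.95558.
Posterior mean = w·x̄ + (1−w)·μ₀ = 0.95558·26.43 + 0.044423·34.25 = 26.777. Posterior variance = 1/(0.566893+0.0263535) = 1.68564, so SD = 1.298.

Posterior mean ≈ 26.777; posterior SD ≈ 1.298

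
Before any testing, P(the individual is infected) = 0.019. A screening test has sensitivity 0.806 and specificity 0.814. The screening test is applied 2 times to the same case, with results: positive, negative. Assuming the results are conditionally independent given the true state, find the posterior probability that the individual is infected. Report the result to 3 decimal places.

Posterior P(H) ≈ 0.020

With H the event that the individual is infected, the joint likelihood of the observed sequence is P(data|H) = 0.806·0.194 = 0.15636 and P(data|¬H) = 0.186·0.814 = 0.15140.
Bayes: P(H|data) = 0.019·0.15636 / (0.019·0.15636 + 0.981·0.15140) = 0.0029709/0.15150 = 0.0196.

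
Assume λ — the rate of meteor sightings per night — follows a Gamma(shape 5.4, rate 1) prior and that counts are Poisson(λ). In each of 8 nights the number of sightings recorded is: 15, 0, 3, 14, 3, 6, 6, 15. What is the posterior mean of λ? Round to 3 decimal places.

Posterior mean ≈ 7.489

The Poisson likelihood adds the total count to the shape and the number of exposure periods to the rate. Here ∑xᵢ = 62 and n = 8, so shape 5.4→67.4 and rate 1→9.
Posterior mean = shape/rate = 67.4/9 = 7.489.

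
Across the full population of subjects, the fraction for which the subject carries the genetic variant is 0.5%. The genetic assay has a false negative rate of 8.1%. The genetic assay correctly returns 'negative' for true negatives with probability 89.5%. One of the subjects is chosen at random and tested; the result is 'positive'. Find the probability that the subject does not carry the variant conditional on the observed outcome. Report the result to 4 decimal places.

Let H be the event that the subject carries the genetic variant. P(H) = 0.005, so P(¬H) = 0.995. With E the 'positive' result, P(E|H) = 0.919 and P(E|¬H) = 0.105.
P(E) = 0.919·0.005 + 0.105·0.995 = 0.0045950 + 0.10447 = 0.10907.
By Bayes' theorem, P(H|E) = 0.0045950 / 0.10907 = 0.0421. Hence P(¬H|E) = 1 − 0.0421 = 0.9579.

P(¬H | E) ≈ 0.9579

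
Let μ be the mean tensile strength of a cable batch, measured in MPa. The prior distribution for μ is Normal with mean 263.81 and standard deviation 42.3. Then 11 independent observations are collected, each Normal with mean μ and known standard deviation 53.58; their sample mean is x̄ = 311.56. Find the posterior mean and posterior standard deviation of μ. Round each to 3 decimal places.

Prior precision 1/τ₀² = 1/42.3² = 0.00055888; data precision n/σ² = 11/53.58² = 0.00383166.
Posterior precision = 0.00055888 + 0.00383166 = 0.00439054, giving posterior SD = 1/√0.00439054 = 15.092.
Posterior mean = (0.00055888·263.81 + 0.00383166·311.56) / 0.00439054 = 305.482.

Posterior mean ≈ 305.482; posterior SD ≈ 15.092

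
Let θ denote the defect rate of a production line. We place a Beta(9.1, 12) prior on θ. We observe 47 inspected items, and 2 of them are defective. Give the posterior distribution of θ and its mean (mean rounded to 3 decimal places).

Posterior: Beta(11.1, 57); mean ≈ 0.163

Observing 2 successes and 45 failures updates Beta(9.1, 12) by adding the success and failure counts to the two shape parameters: α = 9.1+2 = 11.1, β = 12+45 = 57.
E[θ | data] = 11.1/(11.1+57) = 0.163.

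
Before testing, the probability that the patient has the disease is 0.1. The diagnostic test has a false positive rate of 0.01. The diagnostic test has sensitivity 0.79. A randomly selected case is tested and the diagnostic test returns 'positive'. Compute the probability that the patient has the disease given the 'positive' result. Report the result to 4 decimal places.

P(H | E) ≈ 0.8977

Write H for 'the patient has the disease'. Prior odds H:¬H = 0.1/0.9 = 0.11111. For the 'positive' outcome, the likelihood ratio is 0.79/0.01 = 79.000.
Posterior odds = 0.11111 × 79.000 = 8.7778, so P(H|E) = 8.7778/(1+8.7778) = 0.8977.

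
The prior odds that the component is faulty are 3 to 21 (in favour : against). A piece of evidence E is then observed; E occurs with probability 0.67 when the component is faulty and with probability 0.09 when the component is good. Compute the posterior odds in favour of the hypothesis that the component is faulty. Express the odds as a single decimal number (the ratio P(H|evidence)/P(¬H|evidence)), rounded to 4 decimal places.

Prior odds = 3/21 = 0.14286.
Likelihood ratio for E = 0.67/0.09 = 7.4444.
Posterior odds = prior odds × LR = 1.0635.

Posterior odds ≈ 1.0635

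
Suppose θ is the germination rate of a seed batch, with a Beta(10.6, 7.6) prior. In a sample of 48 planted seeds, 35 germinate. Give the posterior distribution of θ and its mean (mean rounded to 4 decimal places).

Posterior: Beta(45.6, 20.6); mean ≈ 0.6888

Observing 35 successes and 13 failures updates Beta(10.6, 7.6) by adding the success and failure counts to the two shape parameters: α = 10.6+35 = 45.6, β = 7.6+13 = 20.6.
E[θ | data] = 45.6/(45.6+20.6) = 0.6888.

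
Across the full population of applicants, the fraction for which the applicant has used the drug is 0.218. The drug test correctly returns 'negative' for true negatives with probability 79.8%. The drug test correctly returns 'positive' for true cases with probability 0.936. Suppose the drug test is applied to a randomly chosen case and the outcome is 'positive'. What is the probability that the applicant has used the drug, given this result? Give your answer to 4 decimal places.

P(H | E) ≈ 0.5636

Write H for 'the applicant has used the drug'. Prior odds H:¬H = 0.218/0.782 = 0.27877. For the 'positive' outcome, the likelihood ratio is 0.936/0.202 = 4.6337.
Posterior odds = 0.27877 × 4.6337 = 1.2917, so P(H|E) = 1.2917/(1+1.2917) = 0.5636.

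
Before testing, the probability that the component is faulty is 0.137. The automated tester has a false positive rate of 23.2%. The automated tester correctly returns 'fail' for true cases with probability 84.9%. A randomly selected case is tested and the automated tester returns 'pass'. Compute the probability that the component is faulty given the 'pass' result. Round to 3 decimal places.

Let H be the event that the component is faulty. P(H) = 0.137, so P(¬H) = 0.863. With E the 'pass' result, P(E|H) = 0.151 and P(E|¬H) = 0.768.
P(E) = 0.151·0.137 + 0.768·0.863 = 0.020687 + 0.66278 = 0.68347.
By Bayes' theorem, P(H|E) = 0.020687 / 0.68347 = 0.030.

P(H | E) ≈ 0.030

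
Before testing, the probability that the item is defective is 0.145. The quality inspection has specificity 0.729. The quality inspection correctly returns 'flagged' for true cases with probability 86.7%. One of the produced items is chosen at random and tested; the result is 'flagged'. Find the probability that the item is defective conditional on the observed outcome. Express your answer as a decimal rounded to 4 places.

P(H | E) ≈ 0.3517

Let H be the event that the item is defective. P(H) = 0.145, so P(¬H) = 0.855. With E the 'flagged' result, P(E|H) = 0.867 and P(E|¬H) = 0.271.
P(E) = 0.867·0.145 + 0.271·0.855 = 0.12571 + 0.23171 = 0.35742.
By Bayes' theorem, P(H|E) = 0.12571 / 0.35742 = 0.3517.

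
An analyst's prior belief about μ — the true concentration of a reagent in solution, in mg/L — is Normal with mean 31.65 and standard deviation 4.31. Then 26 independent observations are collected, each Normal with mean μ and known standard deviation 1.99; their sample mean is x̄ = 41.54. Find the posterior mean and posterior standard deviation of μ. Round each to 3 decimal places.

With known σ, the Normal prior is conjugate. Weight on the data is w = (n/σ²)/(n/σ² + 1/τ₀²) = 6.56549/(6.56549+0.0538326) = 0.99187.
Posterior mean = w·x̄ + (1−w)·μ₀ = 0.99187·41.54 + 0.0081326·31.65 = 41.460. Posterior variance = 1/(6.56549+0.0538326) = 0.151073, so SD = 0.389.

Posterior mean ≈ 41.460; posterior SD ≈ 0.389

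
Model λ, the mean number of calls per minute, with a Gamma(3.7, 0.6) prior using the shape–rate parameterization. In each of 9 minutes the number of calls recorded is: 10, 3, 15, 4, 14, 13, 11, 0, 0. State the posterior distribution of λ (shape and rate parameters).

The Poisson likelihood adds the total count to the shape and the number of exposure periods to the rate. Here ∑xᵢ = 70 and n = 9, so shape 3.7→73.7 and rate 0.6→9.6.

Posterior: Gamma(shape=73.7, rate=9.6)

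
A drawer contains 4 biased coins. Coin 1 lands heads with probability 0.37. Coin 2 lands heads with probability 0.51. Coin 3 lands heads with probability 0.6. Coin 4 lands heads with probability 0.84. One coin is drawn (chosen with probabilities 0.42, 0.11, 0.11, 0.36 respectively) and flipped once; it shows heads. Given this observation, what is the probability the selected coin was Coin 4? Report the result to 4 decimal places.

Posterior probability ≈ 0.5215

P(heads|C1) = 0.37; P(heads|C2) = 0.51; P(heads|C3) = 0.6; P(heads|C4) = 0.84.
Prior × likelihood for each source: 0.42·0.37=0.1554, 0.11·0.51=0.05610, 0.11·0.6=0.06600, 0.36·0.84=0.3024. Summing gives P(heads) = 0.57990.
P(Coin 4 | heads) = 0.3024 / 0.57990 = 0.5215.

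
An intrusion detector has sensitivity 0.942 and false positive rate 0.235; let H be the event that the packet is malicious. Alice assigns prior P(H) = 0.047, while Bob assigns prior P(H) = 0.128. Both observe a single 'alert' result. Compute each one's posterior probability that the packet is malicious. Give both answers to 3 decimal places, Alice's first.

Alice: 0.165; Bob: 0.370

P('+'|H) = 0.942, P('+'|¬H) = 0.235.
Alice: numerator 0.942·0.047 = 0.044274; evidence = 0.044274+0.235·0.953 = 0.26823; posterior = 0.165.
Bob: numerator 0.942·0.128 = 0.12058; evidence = 0.12058+0.235·0.872 = 0.32550; posterior = 0.370.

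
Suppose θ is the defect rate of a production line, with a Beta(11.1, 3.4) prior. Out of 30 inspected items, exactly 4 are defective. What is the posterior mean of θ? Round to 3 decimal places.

Posterior mean ≈ 0.339

The binomial likelihood is conjugate to the Beta prior: with 4 successes and 26 failures, the posterior is Beta(11.1+4, 3.4+26) = Beta(15.1, 29.4).
Posterior mean = α/(α+β) = 15.1/44.5 = 0.339.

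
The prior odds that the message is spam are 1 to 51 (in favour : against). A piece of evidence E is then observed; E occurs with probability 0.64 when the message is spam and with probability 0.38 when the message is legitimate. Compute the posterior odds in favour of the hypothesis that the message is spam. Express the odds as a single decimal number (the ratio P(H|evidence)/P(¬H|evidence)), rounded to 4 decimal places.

Prior odds = 1/51 = 0.019608.
Likelihood ratio for E = 0.64/0.38 = 1.6842.
Posterior odds = prior odds × LR = 0.033024.

Posterior odds ≈ 0.0330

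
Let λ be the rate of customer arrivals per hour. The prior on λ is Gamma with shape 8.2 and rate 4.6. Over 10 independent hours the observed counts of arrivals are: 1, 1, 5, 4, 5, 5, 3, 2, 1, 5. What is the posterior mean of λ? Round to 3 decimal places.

Total count ∑xᵢ = 32 over n = 10 hours.
Gamma is conjugate to the Poisson likelihood: posterior is Gamma(shape = 8.2+32 = 40.2, rate = 4.6+10 = 14.6).
E[λ | data] = 40.2/14.6 = 2.753.

Posterior mean ≈ 2.753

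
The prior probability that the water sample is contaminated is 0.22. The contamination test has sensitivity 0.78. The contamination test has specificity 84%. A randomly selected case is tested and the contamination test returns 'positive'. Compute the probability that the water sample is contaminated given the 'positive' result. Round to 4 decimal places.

P(H | E) ≈ 0.5789

Write H for 'the water sample is contaminated'. Prior odds H:¬H = 0.22/0.78 = 0.28205. For the 'positive' outcome, the likelihood ratio is 0.78/0.16 = 4.8750.
Posterior odds = 0.28205 × 4.8750 = 1.3750, so P(H|E) = 1.3750/(1+1.3750) = 0.5789.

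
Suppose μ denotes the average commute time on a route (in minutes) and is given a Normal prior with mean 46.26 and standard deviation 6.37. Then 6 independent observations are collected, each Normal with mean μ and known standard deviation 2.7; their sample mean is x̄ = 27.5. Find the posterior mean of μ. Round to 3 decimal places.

With known σ, the Normal prior is conjugate. Weight on the data is w = (n/σ²)/(n/σ² + 1/τ₀²) = 0.823045/(0.823045+0.0246446) = 0.97093.
Posterior mean = w·x̄ + (1−w)·μ₀ = 0.97093·27.5 + 0.029073·46.26 = 28.045.

Posterior mean ≈ 28.045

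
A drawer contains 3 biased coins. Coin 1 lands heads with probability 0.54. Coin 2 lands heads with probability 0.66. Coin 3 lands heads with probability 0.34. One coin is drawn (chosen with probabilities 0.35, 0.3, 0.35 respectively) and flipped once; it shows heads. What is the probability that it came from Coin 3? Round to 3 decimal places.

Tabulate prior·likelihood by source: [1] prior 0.35, lik 0.54, product 0.1890; [2] prior 0.3, lik 0.66, product 0.1980; [3] prior 0.35, lik 0.34, product 0.1190.
Normalizing constant = 0.50600; the posterior for Coin 3 is its product over the sum, 0.1190/0.50600 = 0.235.

Posterior probability ≈ 0.235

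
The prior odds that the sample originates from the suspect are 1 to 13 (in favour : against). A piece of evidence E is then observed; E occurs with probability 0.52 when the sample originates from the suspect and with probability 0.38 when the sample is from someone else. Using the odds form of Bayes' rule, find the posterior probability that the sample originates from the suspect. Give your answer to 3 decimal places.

Prior odds = 1/13 = 0.076923. In log-odds, ln(0.076923) = -2.5649.
Add log likelihood ratio: ln(1.3684) = 0.31366.
Posterior log-odds = -2.2513, so posterior odds = exp(-2.2513) = 0.10526. Converting, P(H|E) = 0.10526/1.1053 = 0.095.

Posterior probability ≈ 0.095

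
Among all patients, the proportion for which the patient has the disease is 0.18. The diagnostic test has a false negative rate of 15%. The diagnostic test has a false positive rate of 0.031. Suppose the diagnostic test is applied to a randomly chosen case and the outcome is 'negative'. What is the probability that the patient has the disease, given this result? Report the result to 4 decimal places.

P(H | E) ≈ 0.0329

Write H for 'the patient has the disease'. Prior odds H:¬H = 0.18/0.82 = 0.21951. For the 'negative' outcome, the likelihood ratio is 0.15/0.969 = 0.15480.
Posterior odds = 0.21951 × 0.15480 = 0.033980, so P(H|E) = 0.033980/(1+0.033980) = 0.0329.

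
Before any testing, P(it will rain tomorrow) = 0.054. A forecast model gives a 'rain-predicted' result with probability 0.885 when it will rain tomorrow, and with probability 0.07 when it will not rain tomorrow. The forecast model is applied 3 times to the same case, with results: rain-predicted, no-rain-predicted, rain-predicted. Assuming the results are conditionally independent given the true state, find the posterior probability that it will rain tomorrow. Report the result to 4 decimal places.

Posterior P(H) ≈ 0.5301

Let H be the event that it will rain tomorrow; start with P(H) = 0.054. P('rain-predicted'|H) = 0.885, P('rain-predicted'|¬H) = 0.07.
Update on result 1 ('rain-predicted'): P(H) ← 0.885·0.0540 / (0.885·0.0540 + 0.07·0.9460) = 0.047790/0.11401 = 0.4192.
Update on result 2 ('no-rain-predicted'): P(H) ← 0.115·0.4192 / (0.115·0.4192 + 0.93·0.5808) = 0.048205/0.58837 = 0.0819.
Update on result 3 ('rain-predicted'): P(H) ← 0.885·0.0819 / (0.885·0.0819 + 0.07·0.9181) = 0.072507/0.13677 = 0.5301.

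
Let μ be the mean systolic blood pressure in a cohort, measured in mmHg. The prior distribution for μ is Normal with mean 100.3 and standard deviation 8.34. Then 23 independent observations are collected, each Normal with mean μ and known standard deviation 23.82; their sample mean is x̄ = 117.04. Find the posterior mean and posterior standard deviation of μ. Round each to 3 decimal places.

Posterior mean ≈ 112.657; posterior SD ≈ 4.267

Prior precision 1/τ₀² = 1/8.34² = 0.0143770; data precision n/σ² = 23/23.82² = 0.0405363.
Posterior precision = 0.0143770 + 0.0405363 = 0.0549133, giving posterior SD = 1/√0.0549133 = 4.267.
Posterior mean = (0.0143770·100.3 + 0.0405363·117.04) / 0.0549133 = 112.657.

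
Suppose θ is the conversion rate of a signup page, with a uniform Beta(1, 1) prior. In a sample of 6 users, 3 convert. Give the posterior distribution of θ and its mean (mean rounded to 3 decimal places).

Posterior: Beta(4, 4); mean ≈ 0.500

Observing 3 successes and 3 failures updates Beta(1, 1) by adding the success and failure counts to the two shape parameters: α = 1+3 = 4, β = 1+3 = 4.
Posterior mean = α/(α+β) = 4/8 = 0.500.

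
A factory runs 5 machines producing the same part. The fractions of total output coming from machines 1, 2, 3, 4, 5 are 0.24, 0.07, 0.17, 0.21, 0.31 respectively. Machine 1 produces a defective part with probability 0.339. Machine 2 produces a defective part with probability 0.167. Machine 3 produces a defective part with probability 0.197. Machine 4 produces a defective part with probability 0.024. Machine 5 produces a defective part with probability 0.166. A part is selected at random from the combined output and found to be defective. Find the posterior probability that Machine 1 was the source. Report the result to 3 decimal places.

Posterior probability ≈ 0.444

P(defective|M1) = 0.339; P(defective|M2) = 0.167; P(defective|M3) = 0.197; P(defective|M4) = 0.024; P(defective|M5) = 0.166.
Prior × likelihood for each source: 0.24·0.339=0.08136, 0.07·0.167=0.01169, 0.17·0.197=0.03349, 0.21·0.024=0.005040, 0.31·0.166=0.05146. Summing gives P(defective) = 0.18304.
P(Machine 1 | defective) = 0.08136 / 0.18304 = 0.444.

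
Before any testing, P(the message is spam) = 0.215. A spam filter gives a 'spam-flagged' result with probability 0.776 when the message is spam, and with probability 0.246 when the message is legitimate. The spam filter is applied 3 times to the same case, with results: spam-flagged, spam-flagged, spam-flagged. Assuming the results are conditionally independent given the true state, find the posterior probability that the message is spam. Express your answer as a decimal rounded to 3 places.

With H the event that the message is spam, the joint likelihood of the observed sequence is P(data|H) = 0.776·0.776·0.776 = 0.46729 and P(data|¬H) = 0.246·0.246·0.246 = 0.014887.
Bayes: P(H|data) = 0.215·0.46729 / (0.215·0.46729 + 0.785·0.014887) = 0.10047/0.11215 = 0.8958.

Posterior P(H) ≈ 0.896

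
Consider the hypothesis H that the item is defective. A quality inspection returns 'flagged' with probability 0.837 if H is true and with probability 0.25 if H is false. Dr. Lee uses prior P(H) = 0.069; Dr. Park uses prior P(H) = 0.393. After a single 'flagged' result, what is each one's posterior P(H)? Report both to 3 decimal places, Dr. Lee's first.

Dr. Lee: 0.199; Dr. Park: 0.684

The likelihood ratio for a 'flagged' result is 0.837/0.25 = 3.3480.
Dr. Lee: prior odds 0.069/0.931 = 0.074114; posterior odds 0.24813; posterior probability 0.199.
Dr. Park: prior odds 0.393/0.607 = 0.64745; posterior odds 2.1677; posterior probability 0.684.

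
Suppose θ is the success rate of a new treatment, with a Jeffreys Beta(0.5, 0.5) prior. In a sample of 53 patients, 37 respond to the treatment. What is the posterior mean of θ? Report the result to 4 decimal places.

The binomial likelihood is conjugate to the Beta prior: with 37 successes and 16 failures, the posterior is Beta(0.5+37, 0.5+16) = Beta(37.5, 16.5).
Posterior mean = α/(α+β) = 37.5/54 = 0.6944.

Posterior mean ≈ 0.6944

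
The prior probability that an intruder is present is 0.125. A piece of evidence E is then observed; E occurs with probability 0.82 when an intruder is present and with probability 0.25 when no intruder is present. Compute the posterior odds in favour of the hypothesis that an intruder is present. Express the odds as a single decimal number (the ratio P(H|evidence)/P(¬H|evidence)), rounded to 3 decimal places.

Prior odds = 0.125/(1−0.125) = 0.14286. In log-odds, ln(0.14286) = -1.9459.
Add log likelihood ratio: ln(3.2800) = 1.1878.
Posterior log-odds = -0.75807, so posterior odds = exp(-0.75807) = 0.46857.

Posterior odds ≈ 0.469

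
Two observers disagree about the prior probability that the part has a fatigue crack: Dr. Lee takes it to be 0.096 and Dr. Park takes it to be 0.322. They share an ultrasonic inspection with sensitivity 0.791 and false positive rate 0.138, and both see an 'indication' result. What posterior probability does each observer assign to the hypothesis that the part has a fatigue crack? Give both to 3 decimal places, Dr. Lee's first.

P('+'|H) = 0.791, P('+'|¬H) = 0.138.
Dr. Lee: numerator 0.791·0.096 = 0.075936; evidence = 0.075936+0.138·0.904 = 0.20069; posterior = 0.378.
Dr. Park: numerator 0.791·0.322 = 0.25470; evidence = 0.25470+0.138·0.678 = 0.34827; posterior = 0.731.

Dr. Lee: 0.378; Dr. Park: 0.731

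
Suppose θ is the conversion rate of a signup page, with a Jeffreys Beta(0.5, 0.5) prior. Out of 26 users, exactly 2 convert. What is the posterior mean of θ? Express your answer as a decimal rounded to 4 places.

The binomial likelihood is conjugate to the Beta prior: with 2 successes and 24 failures, the posterior is Beta(0.5+2, 0.5+24) = Beta(2.5, 24.5).
E[θ | data] = 2.5/(2.5+24.5) = 0.0926.

Posterior mean ≈ 0.0926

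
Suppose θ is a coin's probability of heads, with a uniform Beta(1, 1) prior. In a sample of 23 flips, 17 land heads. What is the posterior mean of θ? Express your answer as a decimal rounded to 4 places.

Posterior mean ≈ 0.7200

The binomial likelihood is conjugate to the Beta prior: with 17 successes and 6 failures, the posterior is Beta(1+17, 1+6) = Beta(18, 7).
Posterior mean = α/(α+β) = 18/25 = 0.7200.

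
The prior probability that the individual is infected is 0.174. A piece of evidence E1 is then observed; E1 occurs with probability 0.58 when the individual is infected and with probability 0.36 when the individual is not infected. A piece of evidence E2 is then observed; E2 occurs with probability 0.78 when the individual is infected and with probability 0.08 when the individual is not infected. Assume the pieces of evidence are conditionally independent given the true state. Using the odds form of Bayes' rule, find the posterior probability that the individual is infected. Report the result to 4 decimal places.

Posterior probability ≈ 0.7679

Prior odds = 0.174/(1−0.174) = 0.21065.
Likelihood ratio for E1 = 0.58/0.36 = 1.6111.
Likelihood ratio for E2 = 0.78/0.08 = 9.7500.
Posterior odds = prior odds × LR₁ × LR₂ = 3.3090.
Posterior probability = odds/(1+odds) = 3.3090/4.3090 = 0.7679.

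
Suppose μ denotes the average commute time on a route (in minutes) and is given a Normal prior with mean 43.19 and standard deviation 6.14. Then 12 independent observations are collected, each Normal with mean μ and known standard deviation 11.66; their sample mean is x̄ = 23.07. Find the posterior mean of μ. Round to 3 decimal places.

Posterior mean ≈ 27.719

Prior precision 1/τ₀² = 1/6.14² = 0.0265255; data precision n/σ² = 12/11.66² = 0.0882641.
Posterior precision = 0.0265255 + 0.0882641 = 0.114790.
Posterior mean = (0.0265255·43.19 + 0.0882641·23.07) / 0.114790 = 27.719.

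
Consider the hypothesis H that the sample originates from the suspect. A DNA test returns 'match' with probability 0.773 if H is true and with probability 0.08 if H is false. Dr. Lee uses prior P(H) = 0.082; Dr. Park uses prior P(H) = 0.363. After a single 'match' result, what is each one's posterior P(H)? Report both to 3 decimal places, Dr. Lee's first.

P('+'|H) = 0.773, P('+'|¬H) = 0.08.
Dr. Lee: numerator 0.773·0.082 = 0.063386; evidence = 0.063386+0.08·0.918 = 0.13683; posterior = 0.463.
Dr. Park: numerator 0.773·0.363 = 0.28060; evidence = 0.28060+0.08·0.637 = 0.33156; posterior = 0.846.

Dr. Lee: 0.463; Dr. Park: 0.846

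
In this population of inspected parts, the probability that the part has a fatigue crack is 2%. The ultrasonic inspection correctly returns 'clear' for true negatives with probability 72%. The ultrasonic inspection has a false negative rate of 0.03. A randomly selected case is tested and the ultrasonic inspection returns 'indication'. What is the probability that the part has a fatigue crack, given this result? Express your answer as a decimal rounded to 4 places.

Write H for 'the part has a fatigue crack'. Prior odds H:¬H = 0.02/0.98 = 0.020408. For the 'indication' outcome, the likelihood ratio is 0.97/0.28 = 3.4643.
Posterior odds = 0.020408 × 3.4643 = 0.070700, so P(H|E) = 0.070700/(1+0.070700) = 0.0660.

P(H | E) ≈ 0.0660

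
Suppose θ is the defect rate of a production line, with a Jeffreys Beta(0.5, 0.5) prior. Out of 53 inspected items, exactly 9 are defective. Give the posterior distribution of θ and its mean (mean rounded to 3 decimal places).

Observing 9 successes and 44 failures updates Beta(0.5, 0.5) by adding the success and failure counts to the two shape parameters: α = 0.5+9 = 9.5, β = 0.5+44 = 44.5.
E[θ | data] = 9.5/(9.5+44.5) = 0.176.

Posterior: Beta(9.5, 44.5); mean ≈ 0.176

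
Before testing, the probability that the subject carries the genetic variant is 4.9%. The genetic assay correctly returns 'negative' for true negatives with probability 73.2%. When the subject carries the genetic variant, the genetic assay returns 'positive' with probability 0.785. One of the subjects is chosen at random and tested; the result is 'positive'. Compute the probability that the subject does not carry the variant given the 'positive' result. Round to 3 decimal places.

P(¬H | E) ≈ 0.869

Write H for 'the subject carries the genetic variant'. Prior odds H:¬H = 0.049/0.951 = 0.051525. For the 'positive' outcome, the likelihood ratio is 0.785/0.268 = 2.9291.
Posterior odds = 0.051525 × 2.9291 = 0.15092, so P(H|E) = 0.15092/(1+0.15092) = 0.131. Then P(¬H|E) = 1 − 0.131 = 0.869.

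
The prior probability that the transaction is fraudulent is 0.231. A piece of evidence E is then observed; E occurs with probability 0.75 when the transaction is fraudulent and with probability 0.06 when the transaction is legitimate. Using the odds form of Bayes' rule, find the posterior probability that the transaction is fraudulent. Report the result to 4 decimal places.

Posterior probability ≈ 0.7897

Prior odds = 0.231/(1−0.231) = 0.30039.
Likelihood ratio for E = 0.75/0.06 = 12.500.
Posterior odds = prior odds × LR = 3.7549.
Posterior probability = odds/(1+odds) = 3.7549/4.7549 = 0.7897.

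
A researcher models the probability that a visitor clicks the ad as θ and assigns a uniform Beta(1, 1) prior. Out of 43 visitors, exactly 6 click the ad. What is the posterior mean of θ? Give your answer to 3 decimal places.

The binomial likelihood is conjugate to the Beta prior: with 6 successes and 37 failures, the posterior is Beta(1+6, 1+37) = Beta(7, 38).
E[θ | data] = 7/(7+38) = 0.156.

Posterior mean ≈ 0.156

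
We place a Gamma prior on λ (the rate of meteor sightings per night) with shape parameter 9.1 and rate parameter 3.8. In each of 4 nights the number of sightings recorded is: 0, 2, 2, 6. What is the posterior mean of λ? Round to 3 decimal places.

Posterior mean ≈ 2.449

The Poisson likelihood adds the total count to the shape and the number of exposure periods to the rate. Here ∑xᵢ = 10 and n = 4, so shape 9.1→19.1 and rate 3.8→7.8.
E[λ | data] = 19.1/7.8 = 2.449.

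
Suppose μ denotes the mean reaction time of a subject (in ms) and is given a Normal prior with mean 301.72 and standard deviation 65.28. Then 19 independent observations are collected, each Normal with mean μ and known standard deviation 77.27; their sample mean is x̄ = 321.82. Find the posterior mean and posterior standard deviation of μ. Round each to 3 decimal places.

With known σ, the Normal prior is conjugate. Weight on the data is w = (n/σ²)/(n/σ² + 1/τ₀²) = 0.00318223/(0.00318223+0.00023466) = 0.93132.
Posterior mean = w·x̄ + (1−w)·μ₀ = 0.93132·321.82 + 0.068677·301.72 = 320.440. Posterior variance = 1/(0.00318223+0.00023466) = 292.664, so SD = 17.107.

Posterior mean ≈ 320.440; posterior SD ≈ 17.107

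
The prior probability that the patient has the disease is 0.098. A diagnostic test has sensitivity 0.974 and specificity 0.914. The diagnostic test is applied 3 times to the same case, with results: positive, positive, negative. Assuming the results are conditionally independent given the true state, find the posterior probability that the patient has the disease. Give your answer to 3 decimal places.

Posterior P(H) ≈ 0.284

With H the event that the patient has the disease, the joint likelihood of the observed sequence is P(data|H) = 0.974·0.974·0.026 = 0.024666 and P(data|¬H) = 0.086·0.086·0.914 = 0.0067599.
Bayes: P(H|data) = 0.098·0.024666 / (0.098·0.024666 + 0.902·0.0067599) = 0.0024172/0.0085147 = 0.2839.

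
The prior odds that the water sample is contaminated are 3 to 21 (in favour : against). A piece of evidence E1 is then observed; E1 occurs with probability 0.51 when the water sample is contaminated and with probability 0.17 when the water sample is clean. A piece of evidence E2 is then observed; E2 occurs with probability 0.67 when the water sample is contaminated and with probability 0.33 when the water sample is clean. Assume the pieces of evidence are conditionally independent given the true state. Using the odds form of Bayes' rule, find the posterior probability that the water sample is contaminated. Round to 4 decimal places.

Posterior probability ≈ 0.4653

Prior odds = 3/21 = 0.14286. In log-odds, ln(0.14286) = -1.9459.
Add log likelihood ratios: ln(3.0000) + ln(2.0303) = 1.8068.
Posterior log-odds = -0.13911, so posterior odds = exp(-0.13911) = 0.87013. Converting, P(H|E) = 0.87013/1.8701 = 0.4653.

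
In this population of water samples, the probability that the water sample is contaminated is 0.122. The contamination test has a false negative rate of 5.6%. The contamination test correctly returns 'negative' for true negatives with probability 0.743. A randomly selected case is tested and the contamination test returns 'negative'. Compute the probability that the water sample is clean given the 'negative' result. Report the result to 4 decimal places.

P(¬H | E) ≈ 0.9896

Let H be the event that the water sample is contaminated. P(H) = 0.122, so P(¬H) = 0.878. With E the 'negative' result, P(E|H) = 0.056 and P(E|¬H) = 0.743.
P(E) = 0.056·0.122 + 0.743·0.878 = 0.0068320 + 0.65235 = 0.65919.
By Bayes' theorem, P(H|E) = 0.0068320 / 0.65919 = 0.0104. Hence P(¬H|E) = 1 − 0.0104 = 0.9896.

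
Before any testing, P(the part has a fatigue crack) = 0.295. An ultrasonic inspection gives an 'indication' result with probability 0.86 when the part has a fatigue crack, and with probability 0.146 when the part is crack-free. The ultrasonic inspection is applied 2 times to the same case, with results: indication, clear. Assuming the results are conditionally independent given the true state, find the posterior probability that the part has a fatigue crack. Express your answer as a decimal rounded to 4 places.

Posterior P(H) ≈ 0.2878

With H the event that the part has a fatigue crack, the joint likelihood of the observed sequence is P(data|H) = 0.86·0.14 = 0.12040 and P(data|¬H) = 0.146·0.854 = 0.12468.
Bayes: P(H|data) = 0.295·0.12040 / (0.295·0.12040 + 0.705·0.12468) = 0.035518/0.12342 = 0.2878.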